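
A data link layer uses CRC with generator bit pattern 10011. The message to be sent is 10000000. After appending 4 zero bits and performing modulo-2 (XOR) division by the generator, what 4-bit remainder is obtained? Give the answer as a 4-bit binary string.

Append 4 zeros: 100000000000. Divide by 10011 (XOR where the leading bit is 1):
  pos 0: 10000 XOR 10011 = 00011
  pos 3: 11000 XOR 10011 = 01011
  pos 4: 10110 XOR 10011 = 00101
  pos 6: 10100 XOR 10011 = 00111
Remainder (last 4 bits) = 1110. This is the CRC / FCS.

1110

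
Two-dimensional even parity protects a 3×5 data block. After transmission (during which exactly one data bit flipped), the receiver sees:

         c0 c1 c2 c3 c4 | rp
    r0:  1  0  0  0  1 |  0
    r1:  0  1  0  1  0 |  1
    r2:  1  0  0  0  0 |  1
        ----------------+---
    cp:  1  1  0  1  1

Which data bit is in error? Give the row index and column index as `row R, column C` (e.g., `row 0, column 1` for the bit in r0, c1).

row 1, column 0

Recompute each row's even parity and compare to rp:
  r0: data parity 0, sent rp 0 → ok
  r1: data parity 0, sent rp 1 → mismatch
  r2: data parity 1, sent rp 1 → ok
Recompute each column's even parity and compare to cp:
  c0: data parity 0, sent cp 1 → mismatch
  c1: data parity 1, sent cp 1 → ok
  c2: data parity 0, sent cp 0 → ok
  c3: data parity 1, sent cp 1 → ok
  c4: data parity 1, sent cp 1 → ok
Exactly one row (r1) and one column (c0) fail → the flipped bit is at their intersection.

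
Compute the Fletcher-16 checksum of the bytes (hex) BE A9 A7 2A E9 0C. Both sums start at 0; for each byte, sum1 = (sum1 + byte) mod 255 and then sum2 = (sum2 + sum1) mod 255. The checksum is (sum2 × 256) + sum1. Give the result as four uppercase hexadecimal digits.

Running sums (mod 255):
  after byte 0 (BE): sum1=190, sum2=190
  after byte 1 (A9): sum1=104, sum2=39
  after byte 2 (A7): sum1=16, sum2=55
  after byte 3 (2A): sum1=58, sum2=113
  after byte 4 (E9): sum1=36, sum2=149
  after byte 5 (0C): sum1=48, sum2=197
Checksum = sum2·256 + sum1 = 197·256 + 48 = 50480 = 0xC530.

C530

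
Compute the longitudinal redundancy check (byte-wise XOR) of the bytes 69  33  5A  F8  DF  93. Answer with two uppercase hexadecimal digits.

B4

XOR the bytes together:
  start with 0x69
  0x69 ⊕ 0x33 = 0x5A
  0x5A ⊕ 0x5A = 0x00
  0x00 ⊕ 0xF8 = 0xF8
  0xF8 ⊕ 0xDF = 0x27
  0x27 ⊕ 0x93 = 0xB4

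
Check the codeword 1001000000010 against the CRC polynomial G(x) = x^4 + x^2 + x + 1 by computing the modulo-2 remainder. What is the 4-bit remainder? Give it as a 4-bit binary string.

1000

Modulo-2 division of 1001000000010 by 10111:
  pos 0: 10010 XOR 10111 = 00101
  pos 2: 10100 XOR 10111 = 00011
  pos 5: 11000 XOR 10111 = 01111
  pos 6: 11110 XOR 10111 = 01001
  pos 7: 10011 XOR 10111 = 00100
Remainder = 1000 (nonzero — an error is detected).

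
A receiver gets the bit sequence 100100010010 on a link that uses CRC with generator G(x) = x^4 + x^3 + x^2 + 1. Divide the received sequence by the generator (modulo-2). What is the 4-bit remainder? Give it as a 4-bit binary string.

Modulo-2 division of 100100010010 by 11101:
  pos 0: 10010 XOR 11101 = 01111
  pos 1: 11110 XOR 11101 = 00011
  pos 4: 11010 XOR 11101 = 00111
  pos 6: 11101 XOR 11101 = 00000
Remainder = 0000 (zero — the frame passes the CRC check).

0000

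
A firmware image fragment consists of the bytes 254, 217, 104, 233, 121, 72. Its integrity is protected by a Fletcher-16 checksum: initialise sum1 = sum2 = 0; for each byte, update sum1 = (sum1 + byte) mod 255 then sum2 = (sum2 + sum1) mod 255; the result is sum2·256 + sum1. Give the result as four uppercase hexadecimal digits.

Running sums (mod 255):
  after byte 0 (254): sum1=254, sum2=254
  after byte 1 (217): sum1=216, sum2=215
  after byte 2 (104): sum1=65, sum2=25
  after byte 3 (233): sum1=43, sum2=68
  after byte 4 (121): sum1=164, sum2=232
  after byte 5 (72): sum1=236, sum2=213
Checksum = sum2·256 + sum1 = 213·256 + 236 = 54764 = 0xD5EC.

D5EC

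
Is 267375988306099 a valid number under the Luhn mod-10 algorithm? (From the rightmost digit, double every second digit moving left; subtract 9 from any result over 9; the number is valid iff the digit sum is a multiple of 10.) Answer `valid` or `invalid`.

invalid

From the right, keep odd positions and double even positions (subtract 9 from any doubled value over 9):
  doubled (positions 2,4,...): 9 3 6 7 1 6 3 → sum 35
  kept (positions 1,3,...): 9 0 0 8 9 7 7 2 → sum 42
Total = 77.
77 mod 10 = 7, so the number is invalid.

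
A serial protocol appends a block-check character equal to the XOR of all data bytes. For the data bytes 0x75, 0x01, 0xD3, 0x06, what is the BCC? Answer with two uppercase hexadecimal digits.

XOR the bytes together:
  start with 0x75
  0x75 ⊕ 0x01 = 0x74
  0x74 ⊕ 0xD3 = 0xA7
  0xA7 ⊕ 0x06 = 0xA1

A1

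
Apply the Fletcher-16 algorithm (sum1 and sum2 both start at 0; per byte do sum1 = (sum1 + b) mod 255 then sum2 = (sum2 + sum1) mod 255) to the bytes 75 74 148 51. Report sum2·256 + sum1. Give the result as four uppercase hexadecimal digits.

685D

Running sums (mod 255):
  after byte 0 (75): sum1=75, sum2=75
  after byte 1 (74): sum1=149, sum2=224
  after byte 2 (148): sum1=42, sum2=11
  after byte 3 (51): sum1=93, sum2=104
Checksum = sum2·256 + sum1 = 104·256 + 93 = 26717 = 0x685D.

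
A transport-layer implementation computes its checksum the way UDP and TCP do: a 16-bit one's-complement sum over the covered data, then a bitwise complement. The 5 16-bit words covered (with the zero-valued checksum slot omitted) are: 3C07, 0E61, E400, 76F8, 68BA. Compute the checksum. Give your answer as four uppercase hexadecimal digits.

F1E3

One's-complement addition (fold any carry out of bit 15 back into bit 0):
  0x3C07 + 0x0E61 = 0x04A68
  0x4A68 + 0xE400 = 0x12E68 → wrap carry → 0x2E69
  0x2E69 + 0x76F8 = 0x0A561
  0xA561 + 0x68BA = 0x10E1B → wrap carry → 0x0E1C
One's-complement sum = 0x0E1C.
Checksum = ~0x0E1C & 0xFFFF = 0xF1E3.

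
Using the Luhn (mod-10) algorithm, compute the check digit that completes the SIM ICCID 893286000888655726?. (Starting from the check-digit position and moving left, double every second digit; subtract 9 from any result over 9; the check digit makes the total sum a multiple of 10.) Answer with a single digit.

1

Partial digits right→left: 6 2 7 5 5 6 8 8 8 0 0 0 6 8 2 3 9 8
Double every second digit counting from the check-digit position (so the 1st, 3rd, 5th, ... of the partial from the right).
  doubled (with −9 where >9): 3 5 1 7 7 0 3 4 9 → sum 39
  kept as-is: 2 5 6 8 0 0 8 3 8 → sum 40
Total = 39 + 40 = 79.
Check digit = (10 − (79 mod 10)) mod 10 = 1.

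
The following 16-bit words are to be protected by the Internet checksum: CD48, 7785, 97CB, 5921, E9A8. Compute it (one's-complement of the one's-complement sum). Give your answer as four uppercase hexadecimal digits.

E09B

One's-complement addition (fold any carry out of bit 15 back into bit 0):
  0xCD48 + 0x7785 = 0x144CD → wrap carry → 0x44CE
  0x44CE + 0x97CB = 0x0DC99
  0xDC99 + 0x5921 = 0x135BA → wrap carry → 0x35BB
  0x35BB + 0xE9A8 = 0x11F63 → wrap carry → 0x1F64
One's-complement sum = 0x1F64.
Checksum = ~0x1F64 & 0xFFFF = 0xE09B.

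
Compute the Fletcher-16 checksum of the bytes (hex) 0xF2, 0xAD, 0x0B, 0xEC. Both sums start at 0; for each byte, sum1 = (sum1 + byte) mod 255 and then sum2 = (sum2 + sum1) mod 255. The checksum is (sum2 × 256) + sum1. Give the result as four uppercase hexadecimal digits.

Running sums (mod 255):
  after byte 0 (0xF2): sum1=242, sum2=242
  after byte 1 (0xAD): sum1=160, sum2=147
  after byte 2 (0x0B): sum1=171, sum2=63
  after byte 3 (0xEC): sum1=152, sum2=215
Checksum = sum2·256 + sum1 = 215·256 + 152 = 55192 = 0xD798.

D798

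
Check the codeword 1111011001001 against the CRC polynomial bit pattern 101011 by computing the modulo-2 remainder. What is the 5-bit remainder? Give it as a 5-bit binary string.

Modulo-2 division of 1111011001001 by 101011:
  pos 0: 111101 XOR 101011 = 010110
  pos 1: 101101 XOR 101011 = 000110
  pos 4: 110001 XOR 101011 = 011010
  pos 5: 110100 XOR 101011 = 011111
  pos 6: 111110 XOR 101011 = 010101
  pos 7: 101011 XOR 101011 = 000000
Remainder = 00000 (zero — the frame passes the CRC check).

00000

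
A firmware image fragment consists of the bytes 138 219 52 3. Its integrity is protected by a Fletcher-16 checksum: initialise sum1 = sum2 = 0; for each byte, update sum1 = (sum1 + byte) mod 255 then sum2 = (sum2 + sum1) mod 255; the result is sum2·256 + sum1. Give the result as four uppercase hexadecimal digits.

Running sums (mod 255):
  after byte 0 (138): sum1=138, sum2=138
  after byte 1 (219): sum1=102, sum2=240
  after byte 2 (52): sum1=154, sum2=139
  after byte 3 (3): sum1=157, sum2=41
Checksum = sum2·256 + sum1 = 41·256 + 157 = 10653 = 0x299D.

299D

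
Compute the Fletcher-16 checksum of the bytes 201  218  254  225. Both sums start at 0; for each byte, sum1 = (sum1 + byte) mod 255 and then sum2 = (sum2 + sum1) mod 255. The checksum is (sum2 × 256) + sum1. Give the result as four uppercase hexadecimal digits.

Running sums (mod 255):
  after byte 0 (201): sum1=201, sum2=201
  after byte 1 (218): sum1=164, sum2=110
  after byte 2 (254): sum1=163, sum2=18
  after byte 3 (225): sum1=133, sum2=151
Checksum = sum2·256 + sum1 = 151·256 + 133 = 38789 = 0x9785.

9785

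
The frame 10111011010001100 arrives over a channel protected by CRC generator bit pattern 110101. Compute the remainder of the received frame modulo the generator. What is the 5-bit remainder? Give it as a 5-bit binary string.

10000

Modulo-2 division of 10111011010001100 by 110101:
  pos 0: 101110 XOR 110101 = 011011
  pos 1: 110111 XOR 110101 = 000010
  pos 5: 101010 XOR 110101 = 011111
  pos 6: 111110 XOR 110101 = 001011
  pos 8: 101101 XOR 110101 = 011000
  pos 9: 110001 XOR 110101 = 000100
Remainder = 10000 (nonzero — an error is detected).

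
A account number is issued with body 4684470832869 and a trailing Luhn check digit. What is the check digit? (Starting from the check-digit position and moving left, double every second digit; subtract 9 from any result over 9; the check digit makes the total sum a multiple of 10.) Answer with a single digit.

2

Partial digits right→left: 9 6 8 2 3 8 0 7 4 4 8 6 4
Double every second digit counting from the check-digit position (so the 1st, 3rd, 5th, ... of the partial from the right).
  doubled (with −9 where >9): 9 7 6 0 8 7 8 → sum 45
  kept as-is: 6 2 8 7 4 6 → sum 33
Total = 45 + 33 = 78.
Check digit = (10 − (78 mod 10)) mod 10 = 2.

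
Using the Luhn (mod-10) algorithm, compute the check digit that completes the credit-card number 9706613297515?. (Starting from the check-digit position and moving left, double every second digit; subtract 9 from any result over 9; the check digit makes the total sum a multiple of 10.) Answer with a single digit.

Partial digits right→left: 5 1 5 7 9 2 3 1 6 6 0 7 9
Double every second digit counting from the check-digit position (so the 1st, 3rd, 5th, ... of the partial from the right).
  doubled (with −9 where >9): 1 1 9 6 3 0 9 → sum 29
  kept as-is: 1 7 2 1 6 7 → sum 24
Total = 29 + 24 = 53.
Check digit = (10 − (53 mod 10)) mod 10 = 7.

7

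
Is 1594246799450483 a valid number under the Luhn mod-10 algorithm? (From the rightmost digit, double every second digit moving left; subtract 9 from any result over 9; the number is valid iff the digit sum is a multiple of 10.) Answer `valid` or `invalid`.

invalid

From the right, keep odd positions and double even positions (subtract 9 from any doubled value over 9):
  doubled (positions 2,4,...): 7 0 8 9 3 4 9 2 → sum 42
  kept (positions 1,3,...): 3 4 5 9 7 4 4 5 → sum 41
Total = 83.
83 mod 10 = 3, so the number is invalid.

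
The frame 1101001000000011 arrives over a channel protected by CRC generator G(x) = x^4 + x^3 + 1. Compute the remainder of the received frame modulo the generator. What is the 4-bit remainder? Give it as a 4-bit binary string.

1000

Modulo-2 division of 1101001000000011 by 11001:
  pos 0: 11010 XOR 11001 = 00011
  pos 3: 11010 XOR 11001 = 00011
  pos 6: 11000 XOR 11001 = 00001
  pos 10: 10001 XOR 11001 = 01000
  pos 11: 10001 XOR 11001 = 01000
Remainder = 1000 (nonzero — an error is detected).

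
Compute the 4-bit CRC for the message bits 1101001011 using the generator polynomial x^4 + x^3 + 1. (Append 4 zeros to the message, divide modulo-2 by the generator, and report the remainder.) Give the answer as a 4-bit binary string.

1010

Append 4 zeros: 11010010110000. Divide by 11001 (XOR where the leading bit is 1):
  pos 0: 11010 XOR 11001 = 00011
  pos 3: 11010 XOR 11001 = 00011
  pos 6: 11110 XOR 11001 = 00111
  pos 8: 11100 XOR 11001 = 00101
Remainder (last 4 bits) = 1010. This is the CRC / FCS.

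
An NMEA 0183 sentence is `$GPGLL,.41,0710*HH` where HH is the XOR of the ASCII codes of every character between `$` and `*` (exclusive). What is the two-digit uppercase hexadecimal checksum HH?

7D

XOR the ASCII codes of the payload characters:
  'G' = 0x47 → acc = 0x47
  'P' = 0x50 → acc = 0x17
  'G' = 0x47 → acc = 0x50
  'L' = 0x4C → acc = 0x1C
  'L' = 0x4C → acc = 0x50
  ',' = 0x2C → acc = 0x7C
  '.' = 0x2E → acc = 0x52
  '4' = 0x34 → acc = 0x66
  '1' = 0x31 → acc = 0x57
  ',' = 0x2C → acc = 0x7B
  '0' = 0x30 → acc = 0x4B
  '7' = 0x37 → acc = 0x7C
  '1' = 0x31 → acc = 0x4D
  '0' = 0x30 → acc = 0x7D
Checksum = 0x7D.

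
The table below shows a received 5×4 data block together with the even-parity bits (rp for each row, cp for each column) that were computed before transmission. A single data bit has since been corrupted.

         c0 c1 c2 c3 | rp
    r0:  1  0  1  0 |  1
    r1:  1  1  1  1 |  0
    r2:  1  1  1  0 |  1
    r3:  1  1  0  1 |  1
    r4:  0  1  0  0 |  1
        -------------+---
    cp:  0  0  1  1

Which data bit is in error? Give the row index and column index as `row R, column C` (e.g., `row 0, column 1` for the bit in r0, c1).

row 0, column 3

Recompute each row's even parity and compare to rp:
  r0: data parity 0, sent rp 1 → mismatch
  r1: data parity 0, sent rp 0 → ok
  r2: data parity 1, sent rp 1 → ok
  r3: data parity 1, sent rp 1 → ok
  r4: data parity 1, sent rp 1 → ok
Recompute each column's even parity and compare to cp:
  c0: data parity 0, sent cp 0 → ok
  c1: data parity 0, sent cp 0 → ok
  c2: data parity 1, sent cp 1 → ok
  c3: data parity 0, sent cp 1 → mismatch
Exactly one row (r0) and one column (c3) fail → the flipped bit is at their intersection.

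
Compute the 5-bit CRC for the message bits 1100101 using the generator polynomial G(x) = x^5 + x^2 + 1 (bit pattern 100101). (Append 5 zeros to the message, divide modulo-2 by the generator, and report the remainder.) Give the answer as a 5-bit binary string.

Append 5 zeros: 110010100000. Divide by 100101 (XOR where the leading bit is 1):
  pos 0: 110010 XOR 100101 = 010111
  pos 1: 101111 XOR 100101 = 001010
  pos 3: 101000 XOR 100101 = 001101
  pos 5: 110100 XOR 100101 = 010001
  pos 6: 100010 XOR 100101 = 000111
Remainder (last 5 bits) = 00111. This is the CRC / FCS.

00111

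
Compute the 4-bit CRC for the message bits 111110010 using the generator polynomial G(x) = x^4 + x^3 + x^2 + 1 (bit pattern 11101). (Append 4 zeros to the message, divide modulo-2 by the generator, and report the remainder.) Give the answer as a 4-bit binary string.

Append 4 zeros: 1111100100000. Divide by 11101 (XOR where the leading bit is 1):
  pos 0: 11111 XOR 11101 = 00010
  pos 3: 10001 XOR 11101 = 01100
  pos 4: 11000 XOR 11101 = 00101
  pos 6: 10100 XOR 11101 = 01001
  pos 7: 10010 XOR 11101 = 01111
  pos 8: 11110 XOR 11101 = 00011
Remainder (last 4 bits) = 0011. This is the CRC / FCS.

0011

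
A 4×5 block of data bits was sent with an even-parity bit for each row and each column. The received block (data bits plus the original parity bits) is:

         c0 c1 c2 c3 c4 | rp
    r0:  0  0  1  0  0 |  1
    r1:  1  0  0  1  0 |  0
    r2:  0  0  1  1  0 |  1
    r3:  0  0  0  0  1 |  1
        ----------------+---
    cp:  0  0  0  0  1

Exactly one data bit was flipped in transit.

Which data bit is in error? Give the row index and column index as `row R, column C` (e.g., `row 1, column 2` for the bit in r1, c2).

Recompute each row's even parity and compare to rp:
  r0: data parity 1, sent rp 1 → ok
  r1: data parity 0, sent rp 0 → ok
  r2: data parity 0, sent rp 1 → mismatch
  r3: data parity 1, sent rp 1 → ok
Recompute each column's even parity and compare to cp:
  c0: data parity 1, sent cp 0 → mismatch
  c1: data parity 0, sent cp 0 → ok
  c2: data parity 0, sent cp 0 → ok
  c3: data parity 0, sent cp 0 → ok
  c4: data parity 1, sent cp 1 → ok
Exactly one row (r2) and one column (c0) fail → the flipped bit is at their intersection.

row 2, column 0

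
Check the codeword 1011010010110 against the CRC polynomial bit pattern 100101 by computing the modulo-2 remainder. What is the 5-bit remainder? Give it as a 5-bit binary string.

00111

Modulo-2 division of 1011010010110 by 100101:
  pos 0: 101101 XOR 100101 = 001000
  pos 2: 100000 XOR 100101 = 000101
  pos 5: 101101 XOR 100101 = 001000
  pos 7: 100010 XOR 100101 = 000111
Remainder = 00111 (nonzero — an error is detected).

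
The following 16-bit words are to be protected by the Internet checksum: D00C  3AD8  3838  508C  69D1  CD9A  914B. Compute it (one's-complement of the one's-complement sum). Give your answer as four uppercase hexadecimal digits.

One's-complement addition (fold any carry out of bit 15 back into bit 0):
  0xD00C + 0x3AD8 = 0x10AE4 → wrap carry → 0x0AE5
  0x0AE5 + 0x3838 = 0x0431D
  0x431D + 0x508C = 0x093A9
  0x93A9 + 0x69D1 = 0x0FD7A
  0xFD7A + 0xCD9A = 0x1CB14 → wrap carry → 0xCB15
  0xCB15 + 0x914B = 0x15C60 → wrap carry → 0x5C61
One's-complement sum = 0x5C61.
Checksum = ~0x5C61 & 0xFFFF = 0xA39E.

A39E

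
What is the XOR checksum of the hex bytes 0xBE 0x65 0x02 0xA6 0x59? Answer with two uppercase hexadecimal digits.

XOR the bytes together:
  start with 0xBE
  0xBE ⊕ 0x65 = 0xDB
  0xDB ⊕ 0x02 = 0xD9
  0xD9 ⊕ 0xA6 = 0x7F
  0x7F ⊕ 0x59 = 0x26

26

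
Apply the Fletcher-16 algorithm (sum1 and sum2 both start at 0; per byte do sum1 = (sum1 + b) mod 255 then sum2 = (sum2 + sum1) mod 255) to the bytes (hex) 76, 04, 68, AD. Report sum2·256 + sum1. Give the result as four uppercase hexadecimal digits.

Running sums (mod 255):
  after byte 0 (76): sum1=118, sum2=118
  after byte 1 (04): sum1=122, sum2=240
  after byte 2 (68): sum1=226, sum2=211
  after byte 3 (AD): sum1=144, sum2=100
Checksum = sum2·256 + sum1 = 100·256 + 144 = 25744 = 0x6490.

6490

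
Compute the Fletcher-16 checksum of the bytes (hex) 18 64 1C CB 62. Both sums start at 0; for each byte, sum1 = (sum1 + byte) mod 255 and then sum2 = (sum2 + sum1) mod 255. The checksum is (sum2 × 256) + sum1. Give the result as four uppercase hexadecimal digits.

Running sums (mod 255):
  after byte 0 (18): sum1=24, sum2=24
  after byte 1 (64): sum1=124, sum2=148
  after byte 2 (1C): sum1=152, sum2=45
  after byte 3 (CB): sum1=100, sum2=145
  after byte 4 (62): sum1=198, sum2=88
Checksum = sum2·256 + sum1 = 88·256 + 198 = 22726 = 0x58C6.

58C6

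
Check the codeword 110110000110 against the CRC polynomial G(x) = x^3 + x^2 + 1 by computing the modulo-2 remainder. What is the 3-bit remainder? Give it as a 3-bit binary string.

111

Modulo-2 division of 110110000110 by 1101:
  pos 0: 1101 XOR 1101 = 0000
  pos 4: 1000 XOR 1101 = 0101
  pos 5: 1010 XOR 1101 = 0111
  pos 6: 1111 XOR 1101 = 0010
  pos 8: 1010 XOR 1101 = 0111
Remainder = 111 (nonzero — an error is detected).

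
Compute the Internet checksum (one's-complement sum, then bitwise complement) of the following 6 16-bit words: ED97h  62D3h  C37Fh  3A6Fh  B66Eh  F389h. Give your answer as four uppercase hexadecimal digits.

One's-complement addition (fold any carry out of bit 15 back into bit 0):
  0xED97 + 0x62D3 = 0x1506A → wrap carry → 0x506B
  0x506B + 0xC37F = 0x113EA → wrap carry → 0x13EB
  0x13EB + 0x3A6F = 0x04E5A
  0x4E5A + 0xB66E = 0x104C8 → wrap carry → 0x04C9
  0x04C9 + 0xF389 = 0x0F852
One's-complement sum = 0xF852.
Checksum = ~0xF852 & 0xFFFF = 0x07AD.

07AD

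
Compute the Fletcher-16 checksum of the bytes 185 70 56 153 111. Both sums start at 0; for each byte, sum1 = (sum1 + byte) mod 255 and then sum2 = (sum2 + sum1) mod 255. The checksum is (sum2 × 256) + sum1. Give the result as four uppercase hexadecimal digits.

Running sums (mod 255):
  after byte 0 (185): sum1=185, sum2=185
  after byte 1 (70): sum1=0, sum2=185
  after byte 2 (56): sum1=56, sum2=241
  after byte 3 (153): sum1=209, sum2=195
  after byte 4 (111): sum1=65, sum2=5
Checksum = sum2·256 + sum1 = 5·256 + 65 = 1345 = 0x0541.

0541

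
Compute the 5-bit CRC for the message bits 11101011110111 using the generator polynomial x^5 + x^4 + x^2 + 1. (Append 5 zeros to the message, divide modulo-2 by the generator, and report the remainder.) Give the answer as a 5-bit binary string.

Append 5 zeros: 1110101111011100000. Divide by 110101 (XOR where the leading bit is 1):
  pos 0: 111010 XOR 110101 = 001111
  pos 2: 111111 XOR 110101 = 001010
  pos 4: 101011 XOR 110101 = 011110
  pos 5: 111100 XOR 110101 = 001001
  pos 7: 100111 XOR 110101 = 010010
  pos 8: 100101 XOR 110101 = 010000
  pos 9: 100000 XOR 110101 = 010101
  pos 10: 101010 XOR 110101 = 011111
  pos 11: 111110 XOR 110101 = 001011
  pos 13: 101100 XOR 110101 = 011001
Remainder (last 5 bits) = 11001. This is the CRC / FCS.

11001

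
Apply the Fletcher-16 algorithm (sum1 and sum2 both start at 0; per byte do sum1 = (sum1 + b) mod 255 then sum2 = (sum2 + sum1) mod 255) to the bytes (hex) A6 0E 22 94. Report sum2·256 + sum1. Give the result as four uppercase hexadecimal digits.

9D6B

Running sums (mod 255):
  after byte 0 (A6): sum1=166, sum2=166
  after byte 1 (0E): sum1=180, sum2=91
  after byte 2 (22): sum1=214, sum2=50
  after byte 3 (94): sum1=107, sum2=157
Checksum = sum2·256 + sum1 = 157·256 + 107 = 40299 = 0x9D6B.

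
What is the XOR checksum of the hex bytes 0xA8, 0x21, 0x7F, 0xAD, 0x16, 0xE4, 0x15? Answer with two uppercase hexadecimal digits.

XOR the bytes together:
  start with 0xA8
  0xA8 ⊕ 0x21 = 0x89
  0x89 ⊕ 0x7F = 0xF6
  0xF6 ⊕ 0xAD = 0x5B
  0x5B ⊕ 0x16 = 0x4D
  0x4D ⊕ 0xE4 = 0xA9
  0xA9 ⊕ 0x15 = 0xBC

BC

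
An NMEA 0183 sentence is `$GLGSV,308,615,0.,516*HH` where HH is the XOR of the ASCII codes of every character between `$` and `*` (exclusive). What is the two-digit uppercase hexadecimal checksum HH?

6C

XOR the ASCII codes of the payload characters:
  'G' = 0x47 → acc = 0x47
  'L' = 0x4C → acc = 0x0B
  'G' = 0x47 → acc = 0x4C
  'S' = 0x53 → acc = 0x1F
  'V' = 0x56 → acc = 0x49
  ',' = 0x2C → acc = 0x65
  '3' = 0x33 → acc = 0x56
  '0' = 0x30 → acc = 0x66
  '8' = 0x38 → acc = 0x5E
  ',' = 0x2C → acc = 0x72
  '6' = 0x36 → acc = 0x44
  '1' = 0x31 → acc = 0x75
  '5' = 0x35 → acc = 0x40
  ',' = 0x2C → acc = 0x6C
  '0' = 0x30 → acc = 0x5C
  '.' = 0x2E → acc = 0x72
  ',' = 0x2C → acc = 0x5E
  '5' = 0x35 → acc = 0x6B
  '1' = 0x31 → acc = 0x5A
  '6' = 0x36 → acc = 0x6C
Checksum = 0x6C.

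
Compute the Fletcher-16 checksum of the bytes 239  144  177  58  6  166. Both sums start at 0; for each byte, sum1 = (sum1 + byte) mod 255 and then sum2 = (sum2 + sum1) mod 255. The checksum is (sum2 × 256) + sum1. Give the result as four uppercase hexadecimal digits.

9A19

Running sums (mod 255):
  after byte 0 (239): sum1=239, sum2=239
  after byte 1 (144): sum1=128, sum2=112
  after byte 2 (177): sum1=50, sum2=162
  after byte 3 (58): sum1=108, sum2=15
  after byte 4 (6): sum1=114, sum2=129
  after byte 5 (166): sum1=25, sum2=154
Checksum = sum2·256 + sum1 = 154·256 + 25 = 39449 = 0x9A19.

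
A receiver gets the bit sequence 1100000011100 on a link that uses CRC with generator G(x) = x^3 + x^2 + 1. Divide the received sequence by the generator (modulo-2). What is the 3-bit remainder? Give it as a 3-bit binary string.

010

Modulo-2 division of 1100000011100 by 1101:
  pos 0: 1100 XOR 1101 = 0001
  pos 3: 1000 XOR 1101 = 0101
  pos 4: 1010 XOR 1101 = 0111
  pos 5: 1111 XOR 1101 = 0010
  pos 7: 1011 XOR 1101 = 0110
  pos 8: 1100 XOR 1101 = 0001
Remainder = 010 (nonzero — an error is detected).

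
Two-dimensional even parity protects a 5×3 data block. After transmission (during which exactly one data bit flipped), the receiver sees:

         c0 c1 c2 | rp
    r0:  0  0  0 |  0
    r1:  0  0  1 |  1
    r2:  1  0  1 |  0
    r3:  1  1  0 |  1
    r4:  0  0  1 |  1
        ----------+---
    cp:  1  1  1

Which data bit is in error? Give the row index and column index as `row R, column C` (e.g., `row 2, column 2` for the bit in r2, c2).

row 3, column 0

Recompute each row's even parity and compare to rp:
  r0: data parity 0, sent rp 0 → ok
  r1: data parity 1, sent rp 1 → ok
  r2: data parity 0, sent rp 0 → ok
  r3: data parity 0, sent rp 1 → mismatch
  r4: data parity 1, sent rp 1 → ok
Recompute each column's even parity and compare to cp:
  c0: data parity 0, sent cp 1 → mismatch
  c1: data parity 1, sent cp 1 → ok
  c2: data parity 1, sent cp 1 → ok
Exactly one row (r3) and one column (c0) fail → the flipped bit is at their intersection.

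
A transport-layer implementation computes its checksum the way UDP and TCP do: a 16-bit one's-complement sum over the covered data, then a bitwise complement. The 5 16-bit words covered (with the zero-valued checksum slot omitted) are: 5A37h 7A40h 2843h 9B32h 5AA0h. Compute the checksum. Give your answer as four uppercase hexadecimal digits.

One's-complement addition (fold any carry out of bit 15 back into bit 0):
  0x5A37 + 0x7A40 = 0x0D477
  0xD477 + 0x2843 = 0x0FCBA
  0xFCBA + 0x9B32 = 0x197EC → wrap carry → 0x97ED
  0x97ED + 0x5AA0 = 0x0F28D
One's-complement sum = 0xF28D.
Checksum = ~0xF28D & 0xFFFF = 0x0D72.

0D72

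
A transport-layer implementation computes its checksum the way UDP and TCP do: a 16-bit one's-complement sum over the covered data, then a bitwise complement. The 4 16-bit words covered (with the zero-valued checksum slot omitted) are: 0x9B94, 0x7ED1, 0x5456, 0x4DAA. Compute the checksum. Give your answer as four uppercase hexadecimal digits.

4399

One's-complement addition (fold any carry out of bit 15 back into bit 0):
  0x9B94 + 0x7ED1 = 0x11A65 → wrap carry → 0x1A66
  0x1A66 + 0x5456 = 0x06EBC
  0x6EBC + 0x4DAA = 0x0BC66
One's-complement sum = 0xBC66.
Checksum = ~0xBC66 & 0xFFFF = 0x4399.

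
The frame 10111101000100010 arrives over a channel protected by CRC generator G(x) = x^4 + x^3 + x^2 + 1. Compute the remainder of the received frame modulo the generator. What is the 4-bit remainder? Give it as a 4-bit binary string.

Modulo-2 division of 10111101000100010 by 11101:
  pos 0: 10111 XOR 11101 = 01010
  pos 1: 10101 XOR 11101 = 01000
  pos 2: 10000 XOR 11101 = 01101
  pos 3: 11011 XOR 11101 = 00110
  pos 5: 11000 XOR 11101 = 00101
  pos 7: 10101 XOR 11101 = 01000
  pos 8: 10000 XOR 11101 = 01101
  pos 9: 11010 XOR 11101 = 00111
  pos 11: 11101 XOR 11101 = 00000
Remainder = 0000 (zero — the frame passes the CRC check).

0000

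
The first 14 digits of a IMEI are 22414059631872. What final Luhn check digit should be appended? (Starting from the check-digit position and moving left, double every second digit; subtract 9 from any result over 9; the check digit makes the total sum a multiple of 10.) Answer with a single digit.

9

Partial digits right→left: 2 7 8 1 3 6 9 5 0 4 1 4 2 2
Double every second digit counting from the check-digit position (so the 1st, 3rd, 5th, ... of the partial from the right).
  doubled (with −9 where >9): 4 7 6 9 0 2 4 → sum 32
  kept as-is: 7 1 6 5 4 4 2 → sum 29
Total = 32 + 29 = 61.
Check digit = (10 − (61 mod 10)) mod 10 = 9.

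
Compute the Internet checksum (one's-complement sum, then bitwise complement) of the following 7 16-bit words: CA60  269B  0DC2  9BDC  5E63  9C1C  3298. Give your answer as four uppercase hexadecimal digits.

384D

One's-complement addition (fold any carry out of bit 15 back into bit 0):
  0xCA60 + 0x269B = 0x0F0FB
  0xF0FB + 0x0DC2 = 0x0FEBD
  0xFEBD + 0x9BDC = 0x19A99 → wrap carry → 0x9A9A
  0x9A9A + 0x5E63 = 0x0F8FD
  0xF8FD + 0x9C1C = 0x19519 → wrap carry → 0x951A
  0x951A + 0x3298 = 0x0C7B2
One's-complement sum = 0xC7B2.
Checksum = ~0xC7B2 & 0xFFFF = 0x384D.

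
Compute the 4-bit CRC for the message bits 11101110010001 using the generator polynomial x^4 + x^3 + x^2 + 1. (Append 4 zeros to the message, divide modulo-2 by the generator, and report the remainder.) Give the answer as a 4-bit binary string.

Append 4 zeros: 111011100100010000. Divide by 11101 (XOR where the leading bit is 1):
  pos 0: 11101 XOR 11101 = 00000
  pos 5: 11001 XOR 11101 = 00100
  pos 7: 10000 XOR 11101 = 01101
  pos 8: 11010 XOR 11101 = 00111
  pos 10: 11110 XOR 11101 = 00011
  pos 13: 11000 XOR 11101 = 00101
Remainder (last 4 bits) = 0101. This is the CRC / FCS.

0101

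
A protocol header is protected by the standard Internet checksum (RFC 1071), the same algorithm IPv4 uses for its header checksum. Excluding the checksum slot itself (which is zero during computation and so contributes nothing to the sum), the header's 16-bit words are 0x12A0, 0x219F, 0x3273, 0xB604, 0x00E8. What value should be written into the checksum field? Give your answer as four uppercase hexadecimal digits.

E260

One's-complement addition (fold any carry out of bit 15 back into bit 0):
  0x12A0 + 0x219F = 0x0343F
  0x343F + 0x3273 = 0x066B2
  0x66B2 + 0xB604 = 0x11CB6 → wrap carry → 0x1CB7
  0x1CB7 + 0x00E8 = 0x01D9F
One's-complement sum = 0x1D9F.
Checksum = ~0x1D9F & 0xFFFF = 0xE260.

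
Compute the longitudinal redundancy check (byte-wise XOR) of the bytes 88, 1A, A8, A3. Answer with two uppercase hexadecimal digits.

99

XOR the bytes together:
  start with 0x88
  0x88 ⊕ 0x1A = 0x92
  0x92 ⊕ 0xA8 = 0x3A
  0x3A ⊕ 0xA3 = 0x99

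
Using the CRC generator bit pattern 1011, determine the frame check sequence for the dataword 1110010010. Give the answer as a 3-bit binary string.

Append 3 zeros: 1110010010000. Divide by 1011 (XOR where the leading bit is 1):
  pos 0: 1110 XOR 1011 = 0101
  pos 1: 1010 XOR 1011 = 0001
  pos 4: 1100 XOR 1011 = 0111
  pos 5: 1111 XOR 1011 = 0100
  pos 6: 1000 XOR 1011 = 0011
  pos 8: 1100 XOR 1011 = 0111
  pos 9: 1110 XOR 1011 = 0101
Remainder (last 3 bits) = 101. This is the CRC / FCS.

101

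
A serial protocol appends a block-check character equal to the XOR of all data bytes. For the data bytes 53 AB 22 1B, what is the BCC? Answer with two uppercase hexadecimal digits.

C1

XOR the bytes together:
  start with 0x53
  0x53 ⊕ 0xAB = 0xF8
  0xF8 ⊕ 0x22 = 0xDA
  0xDA ⊕ 0x1B = 0xC1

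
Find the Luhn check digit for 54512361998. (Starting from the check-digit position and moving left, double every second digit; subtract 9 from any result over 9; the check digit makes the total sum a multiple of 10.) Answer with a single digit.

Partial digits right→left: 8 9 9 1 6 3 2 1 5 4 5
Double every second digit counting from the check-digit position (so the 1st, 3rd, 5th, ... of the partial from the right).
  doubled (with −9 where >9): 7 9 3 4 1 1 → sum 25
  kept as-is: 9 1 3 1 4 → sum 18
Total = 25 + 18 = 43.
Check digit = (10 − (43 mod 10)) mod 10 = 7.

7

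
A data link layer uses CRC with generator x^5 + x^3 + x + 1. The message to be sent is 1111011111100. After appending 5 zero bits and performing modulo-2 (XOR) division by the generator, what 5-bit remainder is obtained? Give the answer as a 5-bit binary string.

Append 5 zeros: 111101111110000000. Divide by 101011 (XOR where the leading bit is 1):
  pos 0: 111101 XOR 101011 = 010110
  pos 1: 101101 XOR 101011 = 000110
  pos 4: 110111 XOR 101011 = 011100
  pos 5: 111001 XOR 101011 = 010010
  pos 6: 100100 XOR 101011 = 001111
  pos 8: 111100 XOR 101011 = 010111
  pos 9: 101110 XOR 101011 = 000101
  pos 12: 101000 XOR 101011 = 000011
Remainder (last 5 bits) = 00011. This is the CRC / FCS.

00011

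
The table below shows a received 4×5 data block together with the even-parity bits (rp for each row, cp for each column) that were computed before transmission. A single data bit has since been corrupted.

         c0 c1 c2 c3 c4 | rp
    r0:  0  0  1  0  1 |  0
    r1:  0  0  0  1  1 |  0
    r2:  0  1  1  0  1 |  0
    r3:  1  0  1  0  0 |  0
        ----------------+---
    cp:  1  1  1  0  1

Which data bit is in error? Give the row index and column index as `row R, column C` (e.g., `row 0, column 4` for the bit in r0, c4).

Recompute each row's even parity and compare to rp:
  r0: data parity 0, sent rp 0 → ok
  r1: data parity 0, sent rp 0 → ok
  r2: data parity 1, sent rp 0 → mismatch
  r3: data parity 0, sent rp 0 → ok
Recompute each column's even parity and compare to cp:
  c0: data parity 1, sent cp 1 → ok
  c1: data parity 1, sent cp 1 → ok
  c2: data parity 1, sent cp 1 → ok
  c3: data parity 1, sent cp 0 → mismatch
  c4: data parity 1, sent cp 1 → ok
Exactly one row (r2) and one column (c3) fail → the flipped bit is at their intersection.

row 2, column 3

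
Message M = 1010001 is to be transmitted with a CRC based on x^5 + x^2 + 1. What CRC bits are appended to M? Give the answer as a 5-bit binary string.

Append 5 zeros: 101000100000. Divide by 100101 (XOR where the leading bit is 1):
  pos 0: 101000 XOR 100101 = 001101
  pos 2: 110110 XOR 100101 = 010011
  pos 3: 100110 XOR 100101 = 000011
Remainder (last 5 bits) = 11000. This is the CRC / FCS.

11000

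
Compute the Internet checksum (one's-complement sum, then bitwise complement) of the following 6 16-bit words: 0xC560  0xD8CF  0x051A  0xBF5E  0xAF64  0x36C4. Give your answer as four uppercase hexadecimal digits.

B72D

One's-complement addition (fold any carry out of bit 15 back into bit 0):
  0xC560 + 0xD8CF = 0x19E2F → wrap carry → 0x9E30
  0x9E30 + 0x051A = 0x0A34A
  0xA34A + 0xBF5E = 0x162A8 → wrap carry → 0x62A9
  0x62A9 + 0xAF64 = 0x1120D → wrap carry → 0x120E
  0x120E + 0x36C4 = 0x048D2
One's-complement sum = 0x48D2.
Checksum = ~0x48D2 & 0xFFFF = 0xB72D.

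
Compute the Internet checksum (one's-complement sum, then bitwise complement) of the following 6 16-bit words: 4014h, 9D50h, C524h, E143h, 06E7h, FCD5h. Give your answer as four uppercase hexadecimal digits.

7875

One's-complement addition (fold any carry out of bit 15 back into bit 0):
  0x4014 + 0x9D50 = 0x0DD64
  0xDD64 + 0xC524 = 0x1A288 → wrap carry → 0xA289
  0xA289 + 0xE143 = 0x183CC → wrap carry → 0x83CD
  0x83CD + 0x06E7 = 0x08AB4
  0x8AB4 + 0xFCD5 = 0x18789 → wrap carry → 0x878A
One's-complement sum = 0x878A.
Checksum = ~0x878A & 0xFFFF = 0x7875.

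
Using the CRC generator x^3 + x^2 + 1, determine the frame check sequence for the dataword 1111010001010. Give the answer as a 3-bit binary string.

010

Append 3 zeros: 1111010001010000. Divide by 1101 (XOR where the leading bit is 1):
  pos 0: 1111 XOR 1101 = 0010
  pos 2: 1001 XOR 1101 = 0100
  pos 3: 1000 XOR 1101 = 0101
  pos 4: 1010 XOR 1101 = 0111
  pos 5: 1110 XOR 1101 = 0011
  pos 7: 1110 XOR 1101 = 0011
  pos 9: 1110 XOR 1101 = 0011
  pos 11: 1100 XOR 1101 = 0001
Remainder (last 3 bits) = 010. This is the CRC / FCS.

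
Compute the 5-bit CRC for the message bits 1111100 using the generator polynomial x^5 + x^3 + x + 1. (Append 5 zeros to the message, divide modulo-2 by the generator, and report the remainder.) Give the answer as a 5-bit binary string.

Append 5 zeros: 111110000000. Divide by 101011 (XOR where the leading bit is 1):
  pos 0: 111110 XOR 101011 = 010101
  pos 1: 101010 XOR 101011 = 000001
  pos 6: 100000 XOR 101011 = 001011
Remainder (last 5 bits) = 01011. This is the CRC / FCS.

01011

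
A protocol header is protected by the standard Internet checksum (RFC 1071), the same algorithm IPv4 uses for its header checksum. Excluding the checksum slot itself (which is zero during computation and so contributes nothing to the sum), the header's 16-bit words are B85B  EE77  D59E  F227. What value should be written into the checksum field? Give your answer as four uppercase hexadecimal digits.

One's-complement addition (fold any carry out of bit 15 back into bit 0):
  0xB85B + 0xEE77 = 0x1A6D2 → wrap carry → 0xA6D3
  0xA6D3 + 0xD59E = 0x17C71 → wrap carry → 0x7C72
  0x7C72 + 0xF227 = 0x16E99 → wrap carry → 0x6E9A
One's-complement sum = 0x6E9A.
Checksum = ~0x6E9A & 0xFFFF = 0x9165.

9165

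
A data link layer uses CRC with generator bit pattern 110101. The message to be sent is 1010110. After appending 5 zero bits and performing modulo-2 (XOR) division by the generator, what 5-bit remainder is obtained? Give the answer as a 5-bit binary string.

00011

Append 5 zeros: 101011000000. Divide by 110101 (XOR where the leading bit is 1):
  pos 0: 101011 XOR 110101 = 011110
  pos 1: 111100 XOR 110101 = 001001
  pos 3: 100100 XOR 110101 = 010001
  pos 4: 100010 XOR 110101 = 010111
  pos 5: 101110 XOR 110101 = 011011
  pos 6: 110110 XOR 110101 = 000011
Remainder (last 5 bits) = 00011. This is the CRC / FCS.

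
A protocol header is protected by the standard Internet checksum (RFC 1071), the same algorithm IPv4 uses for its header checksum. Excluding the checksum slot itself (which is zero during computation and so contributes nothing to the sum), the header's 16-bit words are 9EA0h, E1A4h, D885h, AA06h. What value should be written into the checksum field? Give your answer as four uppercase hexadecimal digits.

One's-complement addition (fold any carry out of bit 15 back into bit 0):
  0x9EA0 + 0xE1A4 = 0x18044 → wrap carry → 0x8045
  0x8045 + 0xD885 = 0x158CA → wrap carry → 0x58CB
  0x58CB + 0xAA06 = 0x102D1 → wrap carry → 0x02D2
One's-complement sum = 0x02D2.
Checksum = ~0x02D2 & 0xFFFF = 0xFD2D.

FD2D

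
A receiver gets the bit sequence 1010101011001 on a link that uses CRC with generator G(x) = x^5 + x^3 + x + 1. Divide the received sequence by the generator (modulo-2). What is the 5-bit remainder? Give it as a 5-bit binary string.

Modulo-2 division of 1010101011001 by 101011:
  pos 0: 101010 XOR 101011 = 000001
  pos 5: 110110 XOR 101011 = 011101
  pos 6: 111010 XOR 101011 = 010001
  pos 7: 100011 XOR 101011 = 001000
Remainder = 01000 (nonzero — an error is detected).

01000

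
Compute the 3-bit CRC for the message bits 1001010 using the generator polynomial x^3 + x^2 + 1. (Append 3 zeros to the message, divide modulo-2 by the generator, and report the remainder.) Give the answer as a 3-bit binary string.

Append 3 zeros: 1001010000. Divide by 1101 (XOR where the leading bit is 1):
  pos 0: 1001 XOR 1101 = 0100
  pos 1: 1000 XOR 1101 = 0101
  pos 2: 1011 XOR 1101 = 0110
  pos 3: 1100 XOR 1101 = 0001
  pos 6: 1000 XOR 1101 = 0101
Remainder (last 3 bits) = 101. This is the CRC / FCS.

101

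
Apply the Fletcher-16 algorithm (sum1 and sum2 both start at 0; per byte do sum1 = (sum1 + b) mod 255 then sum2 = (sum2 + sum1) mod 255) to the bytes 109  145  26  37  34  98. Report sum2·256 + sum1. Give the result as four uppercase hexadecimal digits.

E6C2

Running sums (mod 255):
  after byte 0 (109): sum1=109, sum2=109
  after byte 1 (145): sum1=254, sum2=108
  after byte 2 (26): sum1=25, sum2=133
  after byte 3 (37): sum1=62, sum2=195
  after byte 4 (34): sum1=96, sum2=36
  after byte 5 (98): sum1=194, sum2=230
Checksum = sum2·256 + sum1 = 230·256 + 194 = 59074 = 0xE6C2.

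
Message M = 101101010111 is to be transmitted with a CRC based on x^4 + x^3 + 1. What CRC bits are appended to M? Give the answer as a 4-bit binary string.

Append 4 zeros: 1011010101110000. Divide by 11001 (XOR where the leading bit is 1):
  pos 0: 10110 XOR 11001 = 01111
  pos 1: 11111 XOR 11001 = 00110
  pos 3: 11001 XOR 11001 = 00000
  pos 9: 11100 XOR 11001 = 00101
  pos 11: 10100 XOR 11001 = 01101
Remainder (last 4 bits) = 1101. This is the CRC / FCS.

1101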